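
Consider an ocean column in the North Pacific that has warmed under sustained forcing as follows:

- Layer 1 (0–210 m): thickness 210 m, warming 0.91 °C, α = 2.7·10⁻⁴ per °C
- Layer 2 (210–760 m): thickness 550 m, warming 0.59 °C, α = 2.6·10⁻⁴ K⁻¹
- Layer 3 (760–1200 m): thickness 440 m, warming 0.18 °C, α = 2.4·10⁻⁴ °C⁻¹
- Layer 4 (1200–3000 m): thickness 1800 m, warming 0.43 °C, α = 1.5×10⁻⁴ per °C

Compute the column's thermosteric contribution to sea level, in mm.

Δh ≈ 271 mm

0–210 m: 2.7×10⁻⁴ × 210 × 0.91 = 0.051597 m
Layer 2: 0.59 × 550 × 2.6×10⁻⁴ = 0.08437 m
Layer 3: 440 × 0.18 × 2.4×10⁻⁴ = 0.019008 m
Layer 4: 1.5×10⁻⁴ × 1800 × 0.43 = 0.11610 m
Δh = 0.051597 + 0.08437 + 0.019008 + 0.11610 = 0.271075 m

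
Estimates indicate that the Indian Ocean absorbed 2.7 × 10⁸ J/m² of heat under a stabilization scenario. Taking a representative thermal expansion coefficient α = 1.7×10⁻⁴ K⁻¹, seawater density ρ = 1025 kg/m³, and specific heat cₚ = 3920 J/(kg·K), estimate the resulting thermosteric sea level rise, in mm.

Δh = αQ/(ρcₚ) = 1.7×10⁻⁴ × 2.7×10⁸ / (1025 × 3920) ≈ 0.011424 m

11.4 mm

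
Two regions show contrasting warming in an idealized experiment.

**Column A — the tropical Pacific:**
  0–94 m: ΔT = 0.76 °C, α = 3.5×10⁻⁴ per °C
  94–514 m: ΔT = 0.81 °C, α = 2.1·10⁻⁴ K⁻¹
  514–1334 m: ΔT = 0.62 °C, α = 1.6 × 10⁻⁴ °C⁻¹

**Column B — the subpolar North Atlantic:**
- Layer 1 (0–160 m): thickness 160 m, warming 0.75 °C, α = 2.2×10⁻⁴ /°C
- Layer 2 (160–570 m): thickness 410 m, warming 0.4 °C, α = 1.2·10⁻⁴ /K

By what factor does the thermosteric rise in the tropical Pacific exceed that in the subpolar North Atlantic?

A 0–94 m: 3.5×10⁻⁴ × 0.76 × 94 = 0.025004 m
A Layer 2: 0.81 × 420 × 2.1×10⁻⁴ = 0.071442 m
A 0.62 × 1.6×10⁻⁴ × 820 = 0.081344 m
A total: 0.17779 m
B 0.75 × 2.2×10⁻⁴ × 160 = 0.02640 m
B 160–570 m: 0.4 × 1.2×10⁻⁴ × 410 = 0.01968 m
B total: 0.04608 m
Ratio: 0.17779 / 0.04608 ≈ 3.858

a factor of 3.86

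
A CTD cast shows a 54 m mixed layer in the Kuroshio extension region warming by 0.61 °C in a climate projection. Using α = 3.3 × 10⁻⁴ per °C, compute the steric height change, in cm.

Δh = 1.09 cm

Δh = αΔT·H = 3.3×10⁻⁴ × 0.61 × 54 = 0.0108702 m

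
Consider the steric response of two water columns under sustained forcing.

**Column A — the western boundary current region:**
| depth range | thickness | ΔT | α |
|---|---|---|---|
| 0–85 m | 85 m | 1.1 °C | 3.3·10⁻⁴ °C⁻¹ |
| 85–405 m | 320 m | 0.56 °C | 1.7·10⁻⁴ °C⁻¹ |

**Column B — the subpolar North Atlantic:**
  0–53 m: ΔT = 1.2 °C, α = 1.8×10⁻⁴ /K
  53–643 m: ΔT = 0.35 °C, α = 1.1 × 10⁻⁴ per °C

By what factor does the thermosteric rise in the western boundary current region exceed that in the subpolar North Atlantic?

1.8

A 85 × 3.3×10⁻⁴ × 1.1 = 0.030855 m
A 1.7×10⁻⁴ × 320 × 0.56 = 0.030464 m
A total: 0.061319 m
B Layer 1: 1.8×10⁻⁴ × 53 × 1.2 = 0.011448 m
B Layer 2: 0.35 × 590 × 1.1×10⁻⁴ = 0.022715 m
B total: 0.034163 m
Ratio: 0.061319 / 0.034163 ≈ 1.795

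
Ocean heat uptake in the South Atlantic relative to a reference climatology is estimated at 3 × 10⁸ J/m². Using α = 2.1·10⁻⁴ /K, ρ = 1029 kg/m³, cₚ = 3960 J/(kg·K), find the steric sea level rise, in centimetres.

1.55 cm

Δh = αQ/(ρcₚ) = 2.1×10⁻⁴ × 3×10⁸ / (1029 × 3960) ≈ 0.015461 m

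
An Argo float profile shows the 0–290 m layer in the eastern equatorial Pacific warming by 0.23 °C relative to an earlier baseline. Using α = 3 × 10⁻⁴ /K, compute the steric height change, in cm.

Δh = αΔT·H = 3×10⁻⁴ × 0.23 × 290 = 0.02001 m

about 2.00 cm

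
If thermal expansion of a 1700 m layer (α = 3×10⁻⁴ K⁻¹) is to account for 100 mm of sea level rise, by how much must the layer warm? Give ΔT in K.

ΔT = Δh/(αH) = 0.1 / (3×10⁻⁴ × 1700) ≈ 0.1961 K

about 0.196 K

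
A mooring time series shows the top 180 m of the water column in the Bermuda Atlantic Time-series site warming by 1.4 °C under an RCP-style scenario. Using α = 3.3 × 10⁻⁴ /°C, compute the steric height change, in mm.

Δh = 83 mm

Δh = αΔT·H = 3.3×10⁻⁴ × 1.4 × 180 = 0.08316 m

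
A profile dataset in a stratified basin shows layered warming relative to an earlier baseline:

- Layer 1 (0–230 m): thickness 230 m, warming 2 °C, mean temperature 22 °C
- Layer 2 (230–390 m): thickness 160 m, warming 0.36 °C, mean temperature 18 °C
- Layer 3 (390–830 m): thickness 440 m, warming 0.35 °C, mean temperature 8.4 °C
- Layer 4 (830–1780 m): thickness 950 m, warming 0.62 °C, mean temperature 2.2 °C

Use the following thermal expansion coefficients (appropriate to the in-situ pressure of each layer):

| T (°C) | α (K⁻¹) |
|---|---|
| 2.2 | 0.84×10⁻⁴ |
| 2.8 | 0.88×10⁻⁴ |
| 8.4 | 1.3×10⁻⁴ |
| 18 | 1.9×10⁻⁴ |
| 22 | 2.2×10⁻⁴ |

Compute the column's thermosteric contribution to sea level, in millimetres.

about 180 mm

Layer 1 at 22 °C → α = 2.2×10⁻⁴ K⁻¹
Layer 2 at 18 °C → α = 1.9×10⁻⁴ K⁻¹
Layer 3 at 8.4 °C → α = 1.3×10⁻⁴ K⁻¹
Layer 4 at 2.2 °C → α = 0.84×10⁻⁴ K⁻¹
0–230 m: 2 × 2.2×10⁻⁴ × 230 = 0.10120 m
230–390 m: 0.36 × 160 × 1.9×10⁻⁴ = 0.010944 m
390–830 m: 440 × 0.35 × 1.3×10⁻⁴ = 0.02002 m
830–1780 m: 0.62 × 0.84×10⁻⁴ × 950 = 0.049476 m
Δh = 0.10120 + 0.010944 + 0.02002 + 0.049476 = 0.18164 m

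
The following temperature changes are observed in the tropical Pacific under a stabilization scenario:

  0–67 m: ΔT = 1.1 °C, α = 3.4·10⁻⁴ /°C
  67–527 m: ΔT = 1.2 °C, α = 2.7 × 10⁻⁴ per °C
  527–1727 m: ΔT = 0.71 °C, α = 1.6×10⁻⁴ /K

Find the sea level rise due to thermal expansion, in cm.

Layer 1: 67 × 3.4×10⁻⁴ × 1.1 = 0.025058 m
67–527 m: 460 × 2.7×10⁻⁴ × 1.2 = 0.14904 m
527–1727 m: 1.6×10⁻⁴ × 1200 × 0.71 = 0.13632 m
Δh = 0.025058 + 0.14904 + 0.13632 = 0.310418 m

31.0 cm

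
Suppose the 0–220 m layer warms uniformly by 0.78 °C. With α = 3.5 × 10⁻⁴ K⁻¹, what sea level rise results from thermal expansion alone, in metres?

Δh = αΔT·H = 3.5×10⁻⁴ × 0.78 × 220 = 0.06006 m

about 0.060 m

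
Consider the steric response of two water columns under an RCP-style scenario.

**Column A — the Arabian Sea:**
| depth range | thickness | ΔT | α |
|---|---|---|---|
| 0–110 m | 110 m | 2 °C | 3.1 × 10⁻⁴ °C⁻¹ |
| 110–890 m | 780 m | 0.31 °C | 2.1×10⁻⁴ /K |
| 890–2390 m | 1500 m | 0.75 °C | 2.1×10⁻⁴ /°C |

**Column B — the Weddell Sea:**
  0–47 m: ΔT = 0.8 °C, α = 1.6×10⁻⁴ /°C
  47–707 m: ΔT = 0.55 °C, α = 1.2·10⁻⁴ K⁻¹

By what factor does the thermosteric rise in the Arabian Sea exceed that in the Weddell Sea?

A 0–110 m: 110 × 3.1×10⁻⁴ × 2 = 0.06820 m
A Layer 2: 0.31 × 780 × 2.1×10⁻⁴ = 0.050778 m
A 890–2390 m: 0.75 × 2.1×10⁻⁴ × 1500 = 0.23625 m
A total: 0.355228 m
B Layer 1: 47 × 0.8 × 1.6×10⁻⁴ = 0.006016 m
B 47–707 m: 660 × 1.2×10⁻⁴ × 0.55 = 0.04356 m
B total: 0.049576 m
Ratio: 0.355228 / 0.049576 ≈ 7.165

≈ 7.17×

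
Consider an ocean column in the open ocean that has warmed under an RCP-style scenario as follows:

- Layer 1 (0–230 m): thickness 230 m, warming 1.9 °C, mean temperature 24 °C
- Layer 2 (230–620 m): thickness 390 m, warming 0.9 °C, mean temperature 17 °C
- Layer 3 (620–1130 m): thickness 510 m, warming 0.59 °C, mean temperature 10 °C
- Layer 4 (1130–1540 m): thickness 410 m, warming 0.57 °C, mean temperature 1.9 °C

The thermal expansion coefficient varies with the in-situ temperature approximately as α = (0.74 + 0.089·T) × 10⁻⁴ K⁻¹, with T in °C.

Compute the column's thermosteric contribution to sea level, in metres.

Layer 1: α = (0.74 + 0.089×24)×10⁻⁴ = 2.876×10⁻⁴ K⁻¹
Layer 2: α = (0.74 + 0.089×17)×10⁻⁴ = 2.253×10⁻⁴ K⁻¹
Layer 3: α = (0.74 + 0.089×10)×10⁻⁴ = 1.63×10⁻⁴ K⁻¹
Layer 4: α = (0.74 + 0.089×1.9)×10⁻⁴ = 0.9091×10⁻⁴ K⁻¹
Layer 1: 2.876×10⁻⁴ × 1.9 × 230 = 0.1256812 m
Layer 2: 390 × 0.9 × 2.253×10⁻⁴ = 0.0790803 m
620–1130 m: 1.63×10⁻⁴ × 510 × 0.59 = 0.0490467 m
0.9091×10⁻⁴ × 0.57 × 410 = 0.021245667 m
Δh = 0.1256812 + 0.0790803 + 0.0490467 + 0.021245667 = 0.275053867 m

Δh = 0.28 m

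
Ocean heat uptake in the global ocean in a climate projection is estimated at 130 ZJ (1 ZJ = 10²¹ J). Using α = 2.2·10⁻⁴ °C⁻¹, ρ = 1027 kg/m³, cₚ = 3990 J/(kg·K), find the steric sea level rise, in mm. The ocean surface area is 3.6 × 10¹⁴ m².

Per unit area: Q = 130×10²¹ / (3.6×10¹⁴) ≈ 3.611×10⁸ J/m²
Δh = αQ/(ρcₚ) = 2.2×10⁻⁴ × 3.611×10⁸ / (1027 × 3990) ≈ 0.019387 m

Δh ≈ 19 mm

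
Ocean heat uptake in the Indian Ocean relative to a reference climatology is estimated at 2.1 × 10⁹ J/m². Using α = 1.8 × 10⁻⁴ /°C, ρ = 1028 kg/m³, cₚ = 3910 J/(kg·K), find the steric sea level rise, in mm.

Δh = 94 mm

Δh = αQ/(ρcₚ) = 1.8×10⁻⁴ × 2.1×10⁹ / (1028 × 3910) ≈ 0.094042 m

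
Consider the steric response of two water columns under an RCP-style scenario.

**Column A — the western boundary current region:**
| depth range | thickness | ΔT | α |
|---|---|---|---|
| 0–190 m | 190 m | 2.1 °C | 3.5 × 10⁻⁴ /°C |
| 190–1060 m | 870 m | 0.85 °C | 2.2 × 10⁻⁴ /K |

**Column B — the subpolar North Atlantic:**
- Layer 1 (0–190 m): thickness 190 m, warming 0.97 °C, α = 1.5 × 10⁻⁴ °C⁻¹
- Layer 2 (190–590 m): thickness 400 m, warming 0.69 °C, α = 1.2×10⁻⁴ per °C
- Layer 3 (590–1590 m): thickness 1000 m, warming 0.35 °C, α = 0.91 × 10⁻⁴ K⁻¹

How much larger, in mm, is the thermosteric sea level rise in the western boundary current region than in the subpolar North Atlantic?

Δh_A − Δh_B ≈ 210 mm

A 0–190 m: 190 × 3.5×10⁻⁴ × 2.1 = 0.13965 m
A 870 × 0.85 × 2.2×10⁻⁴ = 0.16269 m
A total: 0.30234 m
B Layer 1: 1.5×10⁻⁴ × 0.97 × 190 = 0.027645 m
B 190–590 m: 1.2×10⁻⁴ × 0.69 × 400 = 0.03312 m
B Layer 3: 0.35 × 0.91×10⁻⁴ × 1000 = 0.03185 m
B total: 0.092615 m
Difference: 0.30234 − 0.092615 = 0.209725 m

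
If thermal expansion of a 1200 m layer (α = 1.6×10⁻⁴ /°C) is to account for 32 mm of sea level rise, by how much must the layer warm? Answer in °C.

ΔT = Δh/(αH) = 0.032 / (1.6×10⁻⁴ × 1200) ≈ 0.1667 °C

ΔT ≈ 0.17 °C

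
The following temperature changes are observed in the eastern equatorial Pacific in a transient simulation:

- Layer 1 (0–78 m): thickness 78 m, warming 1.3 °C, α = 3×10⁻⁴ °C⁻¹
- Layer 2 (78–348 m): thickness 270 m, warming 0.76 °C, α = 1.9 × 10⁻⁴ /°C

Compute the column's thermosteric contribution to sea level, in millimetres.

Δh = 69.4 mm

1.3 × 78 × 3×10⁻⁴ = 0.03042 m
0.76 × 1.9×10⁻⁴ × 270 = 0.038988 m
Δh = 0.03042 + 0.038988 = 0.069408 m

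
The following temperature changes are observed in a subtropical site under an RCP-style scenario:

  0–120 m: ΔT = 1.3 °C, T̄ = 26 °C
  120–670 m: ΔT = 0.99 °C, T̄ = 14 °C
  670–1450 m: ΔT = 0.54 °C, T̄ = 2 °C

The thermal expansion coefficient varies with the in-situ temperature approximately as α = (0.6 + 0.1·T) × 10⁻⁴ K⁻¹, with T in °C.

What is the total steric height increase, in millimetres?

Layer 1: α = (0.6 + 0.1×26)×10⁻⁴ = 3.2×10⁻⁴ K⁻¹
Layer 2: α = (0.6 + 0.1×14)×10⁻⁴ = 2×10⁻⁴ K⁻¹
Layer 3: α = (0.6 + 0.1×2)×10⁻⁴ = 0.8×10⁻⁴ K⁻¹
Layer 1: 3.2×10⁻⁴ × 120 × 1.3 = 0.04992 m
0.99 × 550 × 2×10⁻⁴ = 0.10890 m
0.54 × 0.8×10⁻⁴ × 780 = 0.033696 m
Δh = 0.04992 + 0.10890 + 0.033696 = 0.192516 m

Δh ≈ 193 mm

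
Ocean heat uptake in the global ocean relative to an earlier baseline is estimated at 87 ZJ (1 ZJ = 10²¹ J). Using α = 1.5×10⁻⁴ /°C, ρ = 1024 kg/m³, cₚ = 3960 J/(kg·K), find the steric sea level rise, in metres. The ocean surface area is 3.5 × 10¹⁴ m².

Per unit area: Q = 87×10²¹ / (3.5×10¹⁴) ≈ 2.486×10⁸ J/m²
Δh = αQ/(ρcₚ) = 1.5×10⁻⁴ × 2.486×10⁸ / (1024 × 3960) ≈ 0.009196 m

0.0092 m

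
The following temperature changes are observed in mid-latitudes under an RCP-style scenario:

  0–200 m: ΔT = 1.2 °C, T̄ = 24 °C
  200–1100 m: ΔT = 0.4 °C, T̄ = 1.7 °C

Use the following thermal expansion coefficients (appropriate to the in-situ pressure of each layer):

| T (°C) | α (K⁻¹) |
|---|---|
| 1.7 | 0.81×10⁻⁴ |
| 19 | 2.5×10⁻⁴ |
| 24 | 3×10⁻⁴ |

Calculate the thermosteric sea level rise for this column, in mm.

about 100 mm

Layer 1 at 24 °C → α = 3×10⁻⁴ K⁻¹
Layer 2 at 1.7 °C → α = 0.81×10⁻⁴ K⁻¹
1.2 × 200 × 3×10⁻⁴ = 0.07200 m
900 × 0.4 × 0.81×10⁻⁴ = 0.02916 m
Δh = 0.07200 + 0.02916 = 0.10116 m ≈ 100 mm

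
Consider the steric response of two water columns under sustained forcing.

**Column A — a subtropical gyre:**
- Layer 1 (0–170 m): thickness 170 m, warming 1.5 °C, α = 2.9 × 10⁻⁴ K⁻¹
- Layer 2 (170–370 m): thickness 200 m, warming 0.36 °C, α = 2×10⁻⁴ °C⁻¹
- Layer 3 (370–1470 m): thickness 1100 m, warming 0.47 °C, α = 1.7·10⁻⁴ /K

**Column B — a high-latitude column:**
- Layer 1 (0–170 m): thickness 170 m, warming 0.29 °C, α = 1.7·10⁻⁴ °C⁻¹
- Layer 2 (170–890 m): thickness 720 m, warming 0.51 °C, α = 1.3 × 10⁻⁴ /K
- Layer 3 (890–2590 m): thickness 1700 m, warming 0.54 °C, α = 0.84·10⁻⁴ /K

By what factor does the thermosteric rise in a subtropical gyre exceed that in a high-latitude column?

A 0–170 m: 2.9×10⁻⁴ × 1.5 × 170 = 0.07395 m
A 2×10⁻⁴ × 200 × 0.36 = 0.01440 m
A Layer 3: 0.47 × 1.7×10⁻⁴ × 1100 = 0.08789 m
A total: 0.17624 m
B 0–170 m: 0.29 × 170 × 1.7×10⁻⁴ = 0.008381 m
B 170–890 m: 720 × 1.3×10⁻⁴ × 0.51 = 0.047736 m
B 890–2590 m: 0.84×10⁻⁴ × 0.54 × 1700 = 0.077112 m
B total: 0.133229 m
Ratio: 0.17624 / 0.133229 ≈ 1.323

≈ 1.32×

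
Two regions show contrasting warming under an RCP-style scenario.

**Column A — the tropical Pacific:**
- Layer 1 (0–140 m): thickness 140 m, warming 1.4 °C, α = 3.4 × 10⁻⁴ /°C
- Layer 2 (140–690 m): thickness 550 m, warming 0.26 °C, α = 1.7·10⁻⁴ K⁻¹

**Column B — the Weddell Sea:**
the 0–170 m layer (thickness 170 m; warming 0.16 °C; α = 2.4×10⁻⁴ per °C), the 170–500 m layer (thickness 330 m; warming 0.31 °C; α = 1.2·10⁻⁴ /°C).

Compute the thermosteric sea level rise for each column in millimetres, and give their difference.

A 140 × 3.4×10⁻⁴ × 1.4 = 0.06664 m
A 140–690 m: 550 × 1.7×10⁻⁴ × 0.26 = 0.02431 m
A total: 0.09095 m
B 0.16 × 170 × 2.4×10⁻⁴ = 0.006528 m
B 1.2×10⁻⁴ × 330 × 0.31 = 0.012276 m
B total: 0.018804 m
Difference: 0.09095 − 0.018804 = 0.072146 m

A: 91 mm; B: 19 mm; difference 72 mm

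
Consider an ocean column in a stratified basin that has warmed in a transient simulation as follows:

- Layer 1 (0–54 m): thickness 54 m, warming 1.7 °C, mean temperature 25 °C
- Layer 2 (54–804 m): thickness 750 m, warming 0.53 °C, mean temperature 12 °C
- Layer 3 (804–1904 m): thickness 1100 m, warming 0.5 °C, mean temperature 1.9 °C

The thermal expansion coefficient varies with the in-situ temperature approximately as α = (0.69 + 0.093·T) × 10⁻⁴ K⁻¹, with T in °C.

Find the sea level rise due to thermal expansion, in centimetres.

Layer 1: α = (0.69 + 0.093×25)×10⁻⁴ = 3.015×10⁻⁴ K⁻¹
Layer 2: α = (0.69 + 0.093×12)×10⁻⁴ = 1.806×10⁻⁴ K⁻¹
Layer 3: α = (0.69 + 0.093×1.9)×10⁻⁴ = 0.8667×10⁻⁴ K⁻¹
0–54 m: 54 × 1.7 × 3.015×10⁻⁴ = 0.0276777 m
1.806×10⁻⁴ × 0.53 × 750 = 0.0717885 m
Layer 3: 0.8667×10⁻⁴ × 1100 × 0.5 = 0.0476685 m
Δh = 0.0276777 + 0.0717885 + 0.0476685 = 0.1471347 m

15 cm of thermosteric rise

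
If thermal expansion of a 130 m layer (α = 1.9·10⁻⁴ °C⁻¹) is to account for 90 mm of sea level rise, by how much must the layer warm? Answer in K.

ΔT = Δh/(αH) = 0.09 / (1.9×10⁻⁴ × 130) ≈ 3.644 K

3.6 K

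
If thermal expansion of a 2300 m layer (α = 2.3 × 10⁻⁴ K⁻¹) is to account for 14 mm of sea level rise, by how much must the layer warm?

about 0.0265 °C

ΔT = Δh/(αH) = 0.014 / (2.3×10⁻⁴ × 2300) ≈ 0.02647 °C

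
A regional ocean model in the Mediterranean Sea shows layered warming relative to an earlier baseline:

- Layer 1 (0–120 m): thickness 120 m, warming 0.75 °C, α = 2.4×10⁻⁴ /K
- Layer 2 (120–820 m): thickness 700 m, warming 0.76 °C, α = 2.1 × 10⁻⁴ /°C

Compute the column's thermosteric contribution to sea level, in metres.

120 × 2.4×10⁻⁴ × 0.75 = 0.02160 m
120–820 m: 700 × 2.1×10⁻⁴ × 0.76 = 0.11172 m
Δh = 0.02160 + 0.11172 = 0.13332 m ≈ 0.133 m

0.133 m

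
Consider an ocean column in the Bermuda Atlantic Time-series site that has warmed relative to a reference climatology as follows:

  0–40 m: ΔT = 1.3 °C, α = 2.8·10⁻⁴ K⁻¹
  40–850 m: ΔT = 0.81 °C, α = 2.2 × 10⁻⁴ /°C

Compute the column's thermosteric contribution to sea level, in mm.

40 × 1.3 × 2.8×10⁻⁴ = 0.01456 m
810 × 2.2×10⁻⁴ × 0.81 = 0.144342 m
Δh = 0.01456 + 0.144342 = 0.158902 m

Δh = 160 mm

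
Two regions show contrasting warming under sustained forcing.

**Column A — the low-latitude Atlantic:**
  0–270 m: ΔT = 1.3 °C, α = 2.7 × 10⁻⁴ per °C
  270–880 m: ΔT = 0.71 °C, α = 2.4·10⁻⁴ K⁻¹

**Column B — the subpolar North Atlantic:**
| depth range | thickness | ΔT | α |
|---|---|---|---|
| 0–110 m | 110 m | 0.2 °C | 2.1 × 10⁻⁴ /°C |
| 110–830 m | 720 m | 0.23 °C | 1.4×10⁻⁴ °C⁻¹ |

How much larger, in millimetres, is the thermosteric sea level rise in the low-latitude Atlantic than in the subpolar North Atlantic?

A 0–270 m: 270 × 2.7×10⁻⁴ × 1.3 = 0.09477 m
A 270–880 m: 0.71 × 2.4×10⁻⁴ × 610 = 0.103944 m
A total: 0.198714 m
B 0–110 m: 0.2 × 110 × 2.1×10⁻⁴ = 0.00462 m
B Layer 2: 1.4×10⁻⁴ × 0.23 × 720 = 0.023184 m
B total: 0.027804 m
Difference: 0.198714 − 0.027804 = 0.17091 m

Δh_A − Δh_B ≈ 171 mm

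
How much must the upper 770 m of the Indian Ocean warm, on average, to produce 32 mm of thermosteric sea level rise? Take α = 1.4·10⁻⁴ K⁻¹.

about 0.297 °C

ΔT = Δh/(αH) = 0.032 / (1.4×10⁻⁴ × 770) ≈ 0.2968 °C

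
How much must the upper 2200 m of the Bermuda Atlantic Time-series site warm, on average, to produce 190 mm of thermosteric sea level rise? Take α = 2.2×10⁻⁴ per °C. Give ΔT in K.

about 0.393 K

ΔT = Δh/(αH) = 0.19 / (2.2×10⁻⁴ × 2200) ≈ 0.3926 K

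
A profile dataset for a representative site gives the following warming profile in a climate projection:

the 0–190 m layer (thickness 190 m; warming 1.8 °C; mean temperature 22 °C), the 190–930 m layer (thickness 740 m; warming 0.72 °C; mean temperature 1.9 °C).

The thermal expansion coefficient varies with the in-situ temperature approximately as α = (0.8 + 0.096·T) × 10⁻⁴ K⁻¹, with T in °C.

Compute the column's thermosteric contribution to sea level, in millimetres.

Layer 1: α = (0.8 + 0.096×22)×10⁻⁴ = 2.912×10⁻⁴ K⁻¹
Layer 2: α = (0.8 + 0.096×1.9)×10⁻⁴ = 0.9824×10⁻⁴ K⁻¹
0–190 m: 1.8 × 190 × 2.912×10⁻⁴ = 0.0995904 m
0.9824×10⁻⁴ × 0.72 × 740 = 0.052342272 m
Δh = 0.0995904 + 0.052342272 = 0.151932672 m

152 mm of thermosteric rise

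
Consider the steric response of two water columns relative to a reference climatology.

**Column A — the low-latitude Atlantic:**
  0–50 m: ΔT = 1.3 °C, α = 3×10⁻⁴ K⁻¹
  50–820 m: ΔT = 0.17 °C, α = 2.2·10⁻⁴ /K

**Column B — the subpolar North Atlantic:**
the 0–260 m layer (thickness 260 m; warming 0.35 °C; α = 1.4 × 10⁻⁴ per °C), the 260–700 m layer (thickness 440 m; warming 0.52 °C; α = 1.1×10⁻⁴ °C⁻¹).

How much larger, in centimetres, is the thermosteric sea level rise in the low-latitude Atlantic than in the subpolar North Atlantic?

A Layer 1: 50 × 3×10⁻⁴ × 1.3 = 0.01950 m
A 2.2×10⁻⁴ × 770 × 0.17 = 0.028798 m
A total: 0.048298 m
B 1.4×10⁻⁴ × 0.35 × 260 = 0.01274 m
B 1.1×10⁻⁴ × 0.52 × 440 = 0.025168 m
B total: 0.037908 m
Difference: 0.048298 − 0.037908 = 0.01039 m

1.0 cm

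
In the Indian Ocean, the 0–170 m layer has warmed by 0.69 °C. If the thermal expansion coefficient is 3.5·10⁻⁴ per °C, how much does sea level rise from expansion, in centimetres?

about 4.11 cm

Δh = αΔT·H = 3.5×10⁻⁴ × 0.69 × 170 = 0.041055 m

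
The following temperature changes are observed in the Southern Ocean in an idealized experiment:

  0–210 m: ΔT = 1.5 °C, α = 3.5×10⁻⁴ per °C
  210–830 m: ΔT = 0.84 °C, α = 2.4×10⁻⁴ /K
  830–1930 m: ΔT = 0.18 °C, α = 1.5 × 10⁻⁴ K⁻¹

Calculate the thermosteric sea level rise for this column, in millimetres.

Layer 1: 3.5×10⁻⁴ × 1.5 × 210 = 0.11025 m
210–830 m: 2.4×10⁻⁴ × 0.84 × 620 = 0.124992 m
1.5×10⁻⁴ × 0.18 × 1100 = 0.02970 m
Δh = 0.11025 + 0.124992 + 0.02970 = 0.264942 m

Δh ≈ 260 mm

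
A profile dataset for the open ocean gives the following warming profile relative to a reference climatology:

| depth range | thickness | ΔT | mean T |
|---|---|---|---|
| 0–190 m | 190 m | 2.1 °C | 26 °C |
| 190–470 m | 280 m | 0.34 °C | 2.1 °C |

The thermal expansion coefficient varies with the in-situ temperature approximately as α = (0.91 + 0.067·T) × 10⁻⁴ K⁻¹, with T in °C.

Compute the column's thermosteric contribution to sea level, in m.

Δh ≈ 0.116 m

Layer 1: α = (0.91 + 0.067×26)×10⁻⁴ = 2.652×10⁻⁴ K⁻¹
Layer 2: α = (0.91 + 0.067×2.1)×10⁻⁴ = 1.0507×10⁻⁴ K⁻¹
Layer 1: 2.652×10⁻⁴ × 2.1 × 190 = 0.1058148 m
190–470 m: 280 × 1.0507×10⁻⁴ × 0.34 = 0.010002664 m
Δh = 0.1058148 + 0.010002664 = 0.115817464 m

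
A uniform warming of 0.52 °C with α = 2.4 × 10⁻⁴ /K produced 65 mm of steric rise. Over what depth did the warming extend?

H = Δh/(αΔT) = 0.065 / (2.4×10⁻⁴ × 0.52) ≈ 520.8 m

521 m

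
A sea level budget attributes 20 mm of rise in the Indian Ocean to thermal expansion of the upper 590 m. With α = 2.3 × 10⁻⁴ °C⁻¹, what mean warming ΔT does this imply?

0.147 K

ΔT = Δh/(αH) = 0.02 / (2.3×10⁻⁴ × 590) ≈ 0.1474 K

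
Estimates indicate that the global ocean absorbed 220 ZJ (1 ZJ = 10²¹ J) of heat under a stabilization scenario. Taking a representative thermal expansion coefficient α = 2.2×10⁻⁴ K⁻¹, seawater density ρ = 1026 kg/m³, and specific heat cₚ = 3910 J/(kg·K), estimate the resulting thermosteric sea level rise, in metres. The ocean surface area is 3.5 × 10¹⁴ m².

Per unit area: Q = 220×10²¹ / (3.5×10¹⁴) ≈ 6.286×10⁸ J/m²
Δh = αQ/(ρcₚ) = 2.2×10⁻⁴ × 6.286×10⁸ / (1026 × 3910) ≈ 0.034473 m

Δh ≈ 0.0345 m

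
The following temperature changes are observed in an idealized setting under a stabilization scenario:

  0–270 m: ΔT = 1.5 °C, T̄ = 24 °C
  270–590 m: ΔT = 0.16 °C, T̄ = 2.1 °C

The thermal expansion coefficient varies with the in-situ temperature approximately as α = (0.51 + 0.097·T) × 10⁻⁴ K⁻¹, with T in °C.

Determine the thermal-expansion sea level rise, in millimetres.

Layer 1: α = (0.51 + 0.097×24)×10⁻⁴ = 2.838×10⁻⁴ K⁻¹
Layer 2: α = (0.51 + 0.097×2.1)×10⁻⁴ = 0.7137×10⁻⁴ K⁻¹
Layer 1: 1.5 × 270 × 2.838×10⁻⁴ = 0.114939 m
320 × 0.16 × 0.7137×10⁻⁴ = 0.003654144 m
Δh = 0.114939 + 0.003654144 = 0.118593144 m ≈ 119 mm

119 mm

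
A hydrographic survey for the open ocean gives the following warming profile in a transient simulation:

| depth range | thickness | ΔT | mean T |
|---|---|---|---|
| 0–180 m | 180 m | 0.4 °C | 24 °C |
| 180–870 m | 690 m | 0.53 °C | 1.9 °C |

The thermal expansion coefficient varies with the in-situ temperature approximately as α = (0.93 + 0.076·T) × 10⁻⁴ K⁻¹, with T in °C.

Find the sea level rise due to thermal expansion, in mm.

Layer 1: α = (0.93 + 0.076×24)×10⁻⁴ = 2.754×10⁻⁴ K⁻¹
Layer 2: α = (0.93 + 0.076×1.9)×10⁻⁴ = 1.0744×10⁻⁴ K⁻¹
0–180 m: 2.754×10⁻⁴ × 180 × 0.4 = 0.0198288 m
1.0744×10⁻⁴ × 0.53 × 690 = 0.039290808 m
Δh = 0.0198288 + 0.039290808 = 0.059119608 m ≈ 59.1 mm

Δh ≈ 59.1 mm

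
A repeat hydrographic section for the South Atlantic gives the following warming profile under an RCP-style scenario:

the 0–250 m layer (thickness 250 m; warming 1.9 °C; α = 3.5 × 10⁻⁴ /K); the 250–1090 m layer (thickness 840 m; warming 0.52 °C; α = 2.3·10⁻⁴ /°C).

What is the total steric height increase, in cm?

Layer 1: 3.5×10⁻⁴ × 1.9 × 250 = 0.16625 m
250–1090 m: 0.52 × 2.3×10⁻⁴ × 840 = 0.100464 m
Δh = 0.16625 + 0.100464 = 0.266714 m

26.7 cm of thermosteric rise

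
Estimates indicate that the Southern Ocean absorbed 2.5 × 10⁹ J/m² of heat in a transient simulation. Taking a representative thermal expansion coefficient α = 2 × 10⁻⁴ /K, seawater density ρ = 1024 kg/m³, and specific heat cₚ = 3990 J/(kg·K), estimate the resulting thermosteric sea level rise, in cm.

12.2 cm

Δh = αQ/(ρcₚ) = 2×10⁻⁴ × 2.5×10⁹ / (1024 × 3990) ≈ 0.12238 m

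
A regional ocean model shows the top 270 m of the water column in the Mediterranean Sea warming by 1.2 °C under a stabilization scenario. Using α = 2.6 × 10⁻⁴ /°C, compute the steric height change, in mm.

Δh = αΔT·H = 2.6×10⁻⁴ × 1.2 × 270 = 0.08424 m

about 84.2 mm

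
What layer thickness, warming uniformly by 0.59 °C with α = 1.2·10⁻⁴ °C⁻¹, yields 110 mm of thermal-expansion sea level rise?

1550 m

H = Δh/(αΔT) = 0.11 / (1.2×10⁻⁴ × 0.59) ≈ 1554 m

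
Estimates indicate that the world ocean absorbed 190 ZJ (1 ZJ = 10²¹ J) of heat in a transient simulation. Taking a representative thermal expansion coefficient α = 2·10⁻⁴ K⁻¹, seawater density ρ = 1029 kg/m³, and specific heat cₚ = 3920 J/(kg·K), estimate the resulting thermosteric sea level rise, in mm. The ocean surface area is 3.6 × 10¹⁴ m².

Δh = 26.2 mm

Per unit area: Q = 190×10²¹ / (3.6×10¹⁴) ≈ 5.278×10⁸ J/m²
Δh = αQ/(ρcₚ) = 2×10⁻⁴ × 5.278×10⁸ / (1029 × 3920) ≈ 0.02617 m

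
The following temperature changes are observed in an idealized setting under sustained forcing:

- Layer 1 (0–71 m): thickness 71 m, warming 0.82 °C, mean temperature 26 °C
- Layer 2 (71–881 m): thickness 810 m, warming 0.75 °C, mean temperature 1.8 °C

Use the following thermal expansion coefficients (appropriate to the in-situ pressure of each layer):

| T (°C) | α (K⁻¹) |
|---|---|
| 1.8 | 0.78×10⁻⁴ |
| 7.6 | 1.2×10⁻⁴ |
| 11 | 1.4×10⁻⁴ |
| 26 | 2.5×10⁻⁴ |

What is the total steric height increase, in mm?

Layer 1 at 26 °C → α = 2.5×10⁻⁴ K⁻¹
Layer 2 at 1.8 °C → α = 0.78×10⁻⁴ K⁻¹
0–71 m: 2.5×10⁻⁴ × 71 × 0.82 = 0.014555 m
Layer 2: 0.75 × 0.78×10⁻⁴ × 810 = 0.047385 m
Δh = 0.014555 + 0.047385 = 0.06194 m ≈ 61.9 mm

Δh ≈ 61.9 mm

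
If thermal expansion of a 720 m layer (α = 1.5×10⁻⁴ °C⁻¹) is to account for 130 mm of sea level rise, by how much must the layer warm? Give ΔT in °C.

ΔT = Δh/(αH) = 0.13 / (1.5×10⁻⁴ × 720) ≈ 1.204 °C

about 1.2 °C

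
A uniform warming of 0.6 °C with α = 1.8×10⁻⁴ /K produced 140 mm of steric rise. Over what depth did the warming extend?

about 1300 m

H = Δh/(αΔT) = 0.14 / (1.8×10⁻⁴ × 0.6) ≈ 1296 m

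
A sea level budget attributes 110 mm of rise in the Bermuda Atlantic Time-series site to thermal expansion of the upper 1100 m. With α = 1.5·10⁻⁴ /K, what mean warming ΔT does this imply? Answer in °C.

ΔT ≈ 0.667 °C

ΔT = Δh/(αH) = 0.11 / (1.5×10⁻⁴ × 1100) ≈ 0.6667 °C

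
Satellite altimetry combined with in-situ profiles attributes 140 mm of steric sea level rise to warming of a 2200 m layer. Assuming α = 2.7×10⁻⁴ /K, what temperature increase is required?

0.236 °C

ΔT = Δh/(αH) = 0.14 / (2.7×10⁻⁴ × 2200) ≈ 0.2357 °C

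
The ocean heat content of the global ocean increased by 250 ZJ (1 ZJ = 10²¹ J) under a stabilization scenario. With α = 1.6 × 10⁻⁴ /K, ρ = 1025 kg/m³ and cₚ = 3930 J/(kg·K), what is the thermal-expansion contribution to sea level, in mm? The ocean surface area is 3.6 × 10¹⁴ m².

28 mm

Per unit area: Q = 250×10²¹ / (3.6×10¹⁴) ≈ 6.944×10⁸ J/m²
Δh = αQ/(ρcₚ) = 1.6×10⁻⁴ × 6.944×10⁸ / (1025 × 3930) ≈ 0.027581 m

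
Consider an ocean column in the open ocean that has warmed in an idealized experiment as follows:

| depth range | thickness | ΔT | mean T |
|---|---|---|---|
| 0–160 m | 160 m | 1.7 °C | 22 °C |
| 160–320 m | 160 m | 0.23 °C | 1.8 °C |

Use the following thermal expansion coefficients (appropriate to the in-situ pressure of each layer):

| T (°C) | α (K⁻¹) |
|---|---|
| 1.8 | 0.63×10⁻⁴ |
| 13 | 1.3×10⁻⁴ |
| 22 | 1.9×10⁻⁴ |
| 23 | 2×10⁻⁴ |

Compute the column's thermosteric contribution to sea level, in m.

Layer 1 at 22 °C → α = 1.9×10⁻⁴ K⁻¹
Layer 2 at 1.8 °C → α = 0.63×10⁻⁴ K⁻¹
Layer 1: 1.9×10⁻⁴ × 1.7 × 160 = 0.05168 m
0.23 × 160 × 0.63×10⁻⁴ = 0.0023184 m
Δh = 0.05168 + 0.0023184 = 0.0539984 m ≈ 0.0540 m

about 0.0540 m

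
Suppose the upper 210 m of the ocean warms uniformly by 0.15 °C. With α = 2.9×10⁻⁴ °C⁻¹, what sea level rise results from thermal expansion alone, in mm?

Δh = αΔT·H = 2.9×10⁻⁴ × 0.15 × 210 = 0.009135 m

9.14 mm of thermosteric rise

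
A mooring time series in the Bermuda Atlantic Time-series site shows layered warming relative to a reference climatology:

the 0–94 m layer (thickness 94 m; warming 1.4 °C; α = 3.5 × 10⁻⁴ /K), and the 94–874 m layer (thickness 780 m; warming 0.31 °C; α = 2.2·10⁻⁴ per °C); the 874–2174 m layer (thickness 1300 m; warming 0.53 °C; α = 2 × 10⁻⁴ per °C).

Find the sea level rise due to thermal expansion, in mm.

0–94 m: 1.4 × 94 × 3.5×10⁻⁴ = 0.04606 m
0.31 × 2.2×10⁻⁴ × 780 = 0.053196 m
0.53 × 1300 × 2×10⁻⁴ = 0.13780 m
Δh = 0.04606 + 0.053196 + 0.13780 = 0.237056 m ≈ 237 mm

Δh ≈ 237 mm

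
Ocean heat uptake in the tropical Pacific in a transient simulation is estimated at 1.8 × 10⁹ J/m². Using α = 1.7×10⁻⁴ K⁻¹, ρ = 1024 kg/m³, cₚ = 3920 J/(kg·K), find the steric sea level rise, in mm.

Δh = 76.2 mm

Δh = αQ/(ρcₚ) = 1.7×10⁻⁴ × 1.8×10⁹ / (1024 × 3920) ≈ 0.076232 m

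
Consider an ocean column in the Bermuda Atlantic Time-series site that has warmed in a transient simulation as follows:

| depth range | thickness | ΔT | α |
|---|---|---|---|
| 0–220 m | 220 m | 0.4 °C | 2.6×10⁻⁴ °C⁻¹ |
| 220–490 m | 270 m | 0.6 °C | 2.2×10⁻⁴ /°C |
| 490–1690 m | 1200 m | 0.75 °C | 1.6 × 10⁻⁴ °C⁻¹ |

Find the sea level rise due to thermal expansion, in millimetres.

0–220 m: 220 × 2.6×10⁻⁴ × 0.4 = 0.02288 m
Layer 2: 2.2×10⁻⁴ × 270 × 0.6 = 0.03564 m
Layer 3: 0.75 × 1200 × 1.6×10⁻⁴ = 0.14400 m
Δh = 0.02288 + 0.03564 + 0.14400 = 0.20252 m

Δh ≈ 203 mm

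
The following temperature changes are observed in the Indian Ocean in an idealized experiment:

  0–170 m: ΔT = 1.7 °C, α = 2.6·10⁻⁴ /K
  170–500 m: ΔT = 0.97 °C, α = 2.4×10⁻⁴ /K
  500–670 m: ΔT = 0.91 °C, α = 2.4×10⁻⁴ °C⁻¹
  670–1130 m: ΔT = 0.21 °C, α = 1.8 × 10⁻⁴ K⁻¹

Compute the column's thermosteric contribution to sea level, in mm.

about 206 mm

1.7 × 170 × 2.6×10⁻⁴ = 0.07514 m
2.4×10⁻⁴ × 330 × 0.97 = 0.076824 m
2.4×10⁻⁴ × 0.91 × 170 = 0.037128 m
670–1130 m: 1.8×10⁻⁴ × 460 × 0.21 = 0.017388 m
Δh = 0.07514 + 0.076824 + 0.037128 + 0.017388 = 0.20648 m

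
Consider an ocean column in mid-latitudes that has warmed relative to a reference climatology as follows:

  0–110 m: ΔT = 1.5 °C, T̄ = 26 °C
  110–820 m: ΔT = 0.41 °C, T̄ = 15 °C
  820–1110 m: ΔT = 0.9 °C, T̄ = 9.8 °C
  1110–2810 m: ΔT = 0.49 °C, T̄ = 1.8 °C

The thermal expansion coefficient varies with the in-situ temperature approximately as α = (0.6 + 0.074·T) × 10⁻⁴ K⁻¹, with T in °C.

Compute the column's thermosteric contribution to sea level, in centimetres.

Layer 1: α = (0.6 + 0.074×26)×10⁻⁴ = 2.524×10⁻⁴ K⁻¹
Layer 2: α = (0.6 + 0.074×15)×10⁻⁴ = 1.71×10⁻⁴ K⁻¹
Layer 3: α = (0.6 + 0.074×9.8)×10⁻⁴ = 1.3252×10⁻⁴ K⁻¹
Layer 4: α = (0.6 + 0.074×1.8)×10⁻⁴ = 0.7332×10⁻⁴ K⁻¹
Layer 1: 1.5 × 110 × 2.524×10⁻⁴ = 0.041646 m
0.41 × 1.71×10⁻⁴ × 710 = 0.0497781 m
290 × 1.3252×10⁻⁴ × 0.9 = 0.03458772 m
Layer 4: 0.7332×10⁻⁴ × 1700 × 0.49 = 0.06107556 m
Δh = 0.041646 + 0.0497781 + 0.03458772 + 0.06107556 = 0.18708738 m

18.7 cm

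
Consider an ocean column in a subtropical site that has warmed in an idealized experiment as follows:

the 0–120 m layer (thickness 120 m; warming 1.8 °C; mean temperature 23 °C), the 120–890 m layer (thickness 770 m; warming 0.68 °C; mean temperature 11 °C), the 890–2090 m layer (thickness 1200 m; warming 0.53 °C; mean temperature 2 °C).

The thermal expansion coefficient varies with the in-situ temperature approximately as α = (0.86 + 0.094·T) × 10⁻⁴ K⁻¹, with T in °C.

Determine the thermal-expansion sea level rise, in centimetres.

Layer 1: α = (0.86 + 0.094×23)×10⁻⁴ = 3.022×10⁻⁴ K⁻¹
Layer 2: α = (0.86 + 0.094×11)×10⁻⁴ = 1.894×10⁻⁴ K⁻¹
Layer 3: α = (0.86 + 0.094×2)×10⁻⁴ = 1.048×10⁻⁴ K⁻¹
0–120 m: 120 × 1.8 × 3.022×10⁻⁴ = 0.0652752 m
1.894×10⁻⁴ × 770 × 0.68 = 0.09916984 m
890–2090 m: 1200 × 0.53 × 1.048×10⁻⁴ = 0.0666528 m
Δh = 0.0652752 + 0.09916984 + 0.0666528 = 0.23109784 m ≈ 23.1 cm

Δh ≈ 23.1 cm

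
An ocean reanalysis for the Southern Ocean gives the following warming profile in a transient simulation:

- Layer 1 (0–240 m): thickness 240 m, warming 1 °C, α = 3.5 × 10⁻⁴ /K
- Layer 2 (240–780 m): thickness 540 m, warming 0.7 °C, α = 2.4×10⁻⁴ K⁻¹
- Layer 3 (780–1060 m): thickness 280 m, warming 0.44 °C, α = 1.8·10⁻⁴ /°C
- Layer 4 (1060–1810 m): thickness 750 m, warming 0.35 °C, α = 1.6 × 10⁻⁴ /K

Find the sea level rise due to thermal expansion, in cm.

24 cm

0–240 m: 3.5×10⁻⁴ × 240 × 1 = 0.08400 m
Layer 2: 2.4×10⁻⁴ × 540 × 0.7 = 0.09072 m
Layer 3: 0.44 × 280 × 1.8×10⁻⁴ = 0.022176 m
Layer 4: 750 × 0.35 × 1.6×10⁻⁴ = 0.04200 m
Δh = 0.08400 + 0.09072 + 0.022176 + 0.04200 = 0.238896 m ≈ 24 cm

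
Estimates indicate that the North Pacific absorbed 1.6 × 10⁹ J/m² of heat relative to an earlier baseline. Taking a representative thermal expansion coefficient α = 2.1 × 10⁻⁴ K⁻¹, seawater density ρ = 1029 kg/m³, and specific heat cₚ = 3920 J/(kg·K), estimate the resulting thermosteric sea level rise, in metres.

0.083 m

Δh = αQ/(ρcₚ) = 2.1×10⁻⁴ × 1.6×10⁹ / (1029 × 3920) ≈ 0.083299 m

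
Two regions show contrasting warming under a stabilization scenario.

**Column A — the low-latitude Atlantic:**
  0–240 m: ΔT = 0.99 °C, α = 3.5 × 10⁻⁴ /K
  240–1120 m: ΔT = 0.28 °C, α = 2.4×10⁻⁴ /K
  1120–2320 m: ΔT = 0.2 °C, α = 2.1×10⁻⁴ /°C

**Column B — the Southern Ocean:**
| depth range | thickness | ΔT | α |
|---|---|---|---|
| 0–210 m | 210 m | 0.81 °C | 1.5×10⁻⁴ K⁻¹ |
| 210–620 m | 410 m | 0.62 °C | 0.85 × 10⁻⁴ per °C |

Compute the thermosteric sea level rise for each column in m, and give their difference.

A: 0.19 m; B: 0.047 m; difference 0.15 m

A Layer 1: 0.99 × 3.5×10⁻⁴ × 240 = 0.08316 m
A Layer 2: 880 × 0.28 × 2.4×10⁻⁴ = 0.059136 m
A 0.2 × 2.1×10⁻⁴ × 1200 = 0.05040 m
A total: 0.192696 m
B 0–210 m: 1.5×10⁻⁴ × 0.81 × 210 = 0.025515 m
B 210–620 m: 0.85×10⁻⁴ × 410 × 0.62 = 0.021607 m
B total: 0.047122 m
Difference: 0.192696 − 0.047122 = 0.145574 m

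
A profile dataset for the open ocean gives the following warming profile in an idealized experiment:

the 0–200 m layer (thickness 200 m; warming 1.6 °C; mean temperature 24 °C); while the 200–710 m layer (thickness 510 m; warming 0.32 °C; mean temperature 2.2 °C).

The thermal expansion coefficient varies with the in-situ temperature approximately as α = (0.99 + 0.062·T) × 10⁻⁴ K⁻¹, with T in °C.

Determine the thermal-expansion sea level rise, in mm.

Δh = 97.7 mm

Layer 1: α = (0.99 + 0.062×24)×10⁻⁴ = 2.478×10⁻⁴ K⁻¹
Layer 2: α = (0.99 + 0.062×2.2)×10⁻⁴ = 1.1264×10⁻⁴ K⁻¹
0–200 m: 2.478×10⁻⁴ × 200 × 1.6 = 0.079296 m
1.1264×10⁻⁴ × 510 × 0.32 = 0.018382848 m
Δh = 0.079296 + 0.018382848 = 0.097678848 m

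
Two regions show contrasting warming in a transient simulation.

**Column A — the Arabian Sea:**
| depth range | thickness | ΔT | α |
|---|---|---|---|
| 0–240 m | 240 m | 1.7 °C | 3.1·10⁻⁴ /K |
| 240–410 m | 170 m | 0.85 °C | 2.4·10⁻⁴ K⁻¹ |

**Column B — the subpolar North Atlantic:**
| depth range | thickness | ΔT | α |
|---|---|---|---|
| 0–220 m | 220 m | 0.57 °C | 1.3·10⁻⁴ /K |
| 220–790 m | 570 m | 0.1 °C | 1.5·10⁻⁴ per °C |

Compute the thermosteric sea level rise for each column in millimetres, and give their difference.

A: 161 mm; B: 24.9 mm; difference 136 mm

A 0–240 m: 3.1×10⁻⁴ × 240 × 1.7 = 0.12648 m
A 170 × 2.4×10⁻⁴ × 0.85 = 0.03468 m
A total: 0.16116 m
B 0–220 m: 0.57 × 220 × 1.3×10⁻⁴ = 0.016302 m
B 220–790 m: 1.5×10⁻⁴ × 570 × 0.1 = 0.00855 m
B total: 0.024852 m
Difference: 0.16116 − 0.024852 = 0.136308 m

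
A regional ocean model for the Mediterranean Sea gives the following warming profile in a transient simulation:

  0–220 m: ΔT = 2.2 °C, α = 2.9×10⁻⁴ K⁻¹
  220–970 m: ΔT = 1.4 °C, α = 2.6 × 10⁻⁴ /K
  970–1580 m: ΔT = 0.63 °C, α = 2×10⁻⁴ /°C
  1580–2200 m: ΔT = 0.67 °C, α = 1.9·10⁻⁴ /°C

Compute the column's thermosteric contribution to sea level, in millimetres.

Layer 1: 220 × 2.2 × 2.9×10⁻⁴ = 0.14036 m
Layer 2: 2.6×10⁻⁴ × 750 × 1.4 = 0.27300 m
Layer 3: 0.63 × 610 × 2×10⁻⁴ = 0.07686 m
0.67 × 620 × 1.9×10⁻⁴ = 0.078926 m
Δh = 0.14036 + 0.27300 + 0.07686 + 0.078926 = 0.569146 m

about 569 mm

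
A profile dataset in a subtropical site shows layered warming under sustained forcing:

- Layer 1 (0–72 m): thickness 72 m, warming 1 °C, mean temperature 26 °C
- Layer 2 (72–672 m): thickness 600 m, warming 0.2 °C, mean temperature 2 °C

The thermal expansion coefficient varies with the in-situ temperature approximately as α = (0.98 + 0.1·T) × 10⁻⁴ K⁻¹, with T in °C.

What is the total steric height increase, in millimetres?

Δh = 40 mm

Layer 1: α = (0.98 + 0.1×26)×10⁻⁴ = 3.58×10⁻⁴ K⁻¹
Layer 2: α = (0.98 + 0.1×2)×10⁻⁴ = 1.18×10⁻⁴ K⁻¹
3.58×10⁻⁴ × 72 × 1 = 0.025776 m
Layer 2: 600 × 1.18×10⁻⁴ × 0.2 = 0.01416 m
Δh = 0.025776 + 0.01416 = 0.039936 m ≈ 40 mm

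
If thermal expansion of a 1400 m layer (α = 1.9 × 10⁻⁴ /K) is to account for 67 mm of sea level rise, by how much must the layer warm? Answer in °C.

ΔT ≈ 0.252 °C

ΔT = Δh/(αH) = 0.067 / (1.9×10⁻⁴ × 1400) ≈ 0.2519 °C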